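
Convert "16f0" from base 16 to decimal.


Input: "16f0" in base 16
Positional expansion:
  Digit '1' (value 1) x 16^3 = 4096
  Digit '6' (value 6) x 16^2 = 1536
  Digit 'f' (value 15) x 16^1 = 240
  Digit '0' (value 0) x 16^0 = 0
Sum = 5872

5872


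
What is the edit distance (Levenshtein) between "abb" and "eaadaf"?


Computing edit distance: "abb" -> "eaadaf"
DP table:
           e    a    a    d    a    f
      0    1    2    3    4    5    6
  a   1    1    1    2    3    4    5
  b   2    2    2    2    3    4    5
  b   3    3    3    3    3    4    5
Edit distance = dp[3][6] = 5

5


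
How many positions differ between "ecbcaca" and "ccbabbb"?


Comparing "ecbcaca" and "ccbabbb" position by position:
  Position 0: 'e' vs 'c' => DIFFER
  Position 1: 'c' vs 'c' => same
  Position 2: 'b' vs 'b' => same
  Position 3: 'c' vs 'a' => DIFFER
  Position 4: 'a' vs 'b' => DIFFER
  Position 5: 'c' vs 'b' => DIFFER
  Position 6: 'a' vs 'b' => DIFFER
Positions that differ: 5

5


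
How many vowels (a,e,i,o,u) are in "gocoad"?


Input: gocoad
Checking each character:
  'g' at position 0: consonant
  'o' at position 1: vowel (running total: 1)
  'c' at position 2: consonant
  'o' at position 3: vowel (running total: 2)
  'a' at position 4: vowel (running total: 3)
  'd' at position 5: consonant
Total vowels: 3

3


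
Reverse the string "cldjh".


Input: cldjh
Reading characters right to left:
  Position 4: 'h'
  Position 3: 'j'
  Position 2: 'd'
  Position 1: 'l'
  Position 0: 'c'
Reversed: hjdlc

hjdlc


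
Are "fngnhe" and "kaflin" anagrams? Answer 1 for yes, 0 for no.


Strings: "fngnhe", "kaflin"
Sorted first:  efghnn
Sorted second: afikln
Differ at position 0: 'e' vs 'a' => not anagrams

0


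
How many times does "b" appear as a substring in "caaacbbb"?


Searching for "b" in "caaacbbb"
Scanning each position:
  Position 0: "c" => no
  Position 1: "a" => no
  Position 2: "a" => no
  Position 3: "a" => no
  Position 4: "c" => no
  Position 5: "b" => MATCH
  Position 6: "b" => MATCH
  Position 7: "b" => MATCH
Total occurrences: 3

3


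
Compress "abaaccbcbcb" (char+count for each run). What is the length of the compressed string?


Input: abaaccbcbcb
Runs:
  'a' x 1 => "a1"
  'b' x 1 => "b1"
  'a' x 2 => "a2"
  'c' x 2 => "c2"
  'b' x 1 => "b1"
  'c' x 1 => "c1"
  'b' x 1 => "b1"
  'c' x 1 => "c1"
  'b' x 1 => "b1"
Compressed: "a1b1a2c2b1c1b1c1b1"
Compressed length: 18

18


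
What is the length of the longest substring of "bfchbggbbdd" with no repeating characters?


Input: "bfchbggbbdd"
Sliding window (track last position of each char):
  Position 0 ('b'): window [0,0] length 1 -- new best
  Position 1 ('f'): window [0,1] length 2 -- new best
  Position 2 ('c'): window [0,2] length 3 -- new best
  Position 3 ('h'): window [0,3] length 4 -- new best
  Position 4 ('b'): repeat (last at 0), move window start to 1
  Position 4 ('b'): window [1,4] length 4
  Position 5 ('g'): window [1,5] length 5 -- new best
  Position 6 ('g'): repeat (last at 5), move window start to 6
  Position 6 ('g'): window [6,6] length 1
  Position 7 ('b'): window [6,7] length 2
  Position 8 ('b'): repeat (last at 7), move window start to 8
  Position 8 ('b'): window [8,8] length 1
  Position 9 ('d'): window [8,9] length 2
  Position 10 ('d'): repeat (last at 9), move window start to 10
  Position 10 ('d'): window [10,10] length 1
Longest substring with no repeats: "fchbg" with length 5

5


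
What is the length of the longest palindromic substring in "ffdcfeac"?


Input: "ffdcfeac"
Checking substrings for palindromes:
  [0:2] "ff" (len 2) => palindrome
Longest palindromic substring: "ff" with length 2

2


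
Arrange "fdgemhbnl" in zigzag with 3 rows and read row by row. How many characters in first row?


Zigzag "fdgemhbnl" into 3 rows:
Placing characters:
  'f' => row 0
  'd' => row 1
  'g' => row 2
  'e' => row 1
  'm' => row 0
  'h' => row 1
  'b' => row 2
  'n' => row 1
  'l' => row 0
Rows:
  Row 0: "fml"
  Row 1: "dehn"
  Row 2: "gb"
First row length: 3

3


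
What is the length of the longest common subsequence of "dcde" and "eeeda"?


LCS of "dcde" and "eeeda"
DP table:
           e    e    e    d    a
      0    0    0    0    0    0
  d   0    0    0    0    1    1
  c   0    0    0    0    1    1
  d   0    0    0    0    1    1
  e   0    1    1    1    1    1
LCS length = dp[4][5] = 1

1


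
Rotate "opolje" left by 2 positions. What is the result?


Input: "opolje", rotate left by 2
First 2 characters: "op"
Remaining characters: "olje"
Concatenate remaining + first: "olje" + "op" = "oljeop"

oljeop


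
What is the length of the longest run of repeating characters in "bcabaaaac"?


Input: "bcabaaaac"
Scanning for longest run:
  Position 1 ('c'): new char, reset run to 1
  Position 2 ('a'): new char, reset run to 1
  Position 3 ('b'): new char, reset run to 1
  Position 4 ('a'): new char, reset run to 1
  Position 5 ('a'): continues run of 'a', length=2
  Position 6 ('a'): continues run of 'a', length=3
  Position 7 ('a'): continues run of 'a', length=4
  Position 8 ('c'): new char, reset run to 1
Longest run: 'a' with length 4

4


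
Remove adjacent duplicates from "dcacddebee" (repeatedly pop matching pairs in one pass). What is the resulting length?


Input: dcacddebee
Stack-based adjacent duplicate removal:
  Read 'd': push. Stack: d
  Read 'c': push. Stack: dc
  Read 'a': push. Stack: dca
  Read 'c': push. Stack: dcac
  Read 'd': push. Stack: dcacd
  Read 'd': matches stack top 'd' => pop. Stack: dcac
  Read 'e': push. Stack: dcace
  Read 'b': push. Stack: dcaceb
  Read 'e': push. Stack: dcacebe
  Read 'e': matches stack top 'e' => pop. Stack: dcaceb
Final stack: "dcaceb" (length 6)

6


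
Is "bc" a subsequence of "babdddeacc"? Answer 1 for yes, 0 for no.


Check if "bc" is a subsequence of "babdddeacc"
Greedy scan:
  Position 0 ('b'): matches sub[0] = 'b'
  Position 1 ('a'): no match needed
  Position 2 ('b'): no match needed
  Position 3 ('d'): no match needed
  Position 4 ('d'): no match needed
  Position 5 ('d'): no match needed
  Position 6 ('e'): no match needed
  Position 7 ('a'): no match needed
  Position 8 ('c'): matches sub[1] = 'c'
  Position 9 ('c'): no match needed
All 2 characters matched => is a subsequence

1


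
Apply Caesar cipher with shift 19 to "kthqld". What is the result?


Caesar cipher: shift "kthqld" by 19
  'k' (pos 10) + 19 = pos 3 = 'd'
  't' (pos 19) + 19 = pos 12 = 'm'
  'h' (pos 7) + 19 = pos 0 = 'a'
  'q' (pos 16) + 19 = pos 9 = 'j'
  'l' (pos 11) + 19 = pos 4 = 'e'
  'd' (pos 3) + 19 = pos 22 = 'w'
Result: dmajew

dmajew


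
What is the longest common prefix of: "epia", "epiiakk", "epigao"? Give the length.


Words: epia, epiiakk, epigao
  Position 0: all 'e' => match
  Position 1: all 'p' => match
  Position 2: all 'i' => match
  Position 3: ('a', 'i', 'g') => mismatch, stop
LCP = "epi" (length 3)

3


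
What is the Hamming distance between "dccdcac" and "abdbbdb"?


Comparing "dccdcac" and "abdbbdb" position by position:
  Position 0: 'd' vs 'a' => differ
  Position 1: 'c' vs 'b' => differ
  Position 2: 'c' vs 'd' => differ
  Position 3: 'd' vs 'b' => differ
  Position 4: 'c' vs 'b' => differ
  Position 5: 'a' vs 'd' => differ
  Position 6: 'c' vs 'b' => differ
Total differences (Hamming distance): 7

7


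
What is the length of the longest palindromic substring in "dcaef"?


Input: "dcaef"
Checking substrings for palindromes:
  No multi-char palindromic substrings found
Longest palindromic substring: "d" with length 1

1


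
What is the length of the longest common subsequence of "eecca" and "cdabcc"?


LCS of "eecca" and "cdabcc"
DP table:
           c    d    a    b    c    c
      0    0    0    0    0    0    0
  e   0    0    0    0    0    0    0
  e   0    0    0    0    0    0    0
  c   0    1    1    1    1    1    1
  c   0    1    1    1    1    2    2
  a   0    1    1    2    2    2    2
LCS length = dp[5][6] = 2

2


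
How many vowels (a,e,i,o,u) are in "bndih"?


Input: bndih
Checking each character:
  'b' at position 0: consonant
  'n' at position 1: consonant
  'd' at position 2: consonant
  'i' at position 3: vowel (running total: 1)
  'h' at position 4: consonant
Total vowels: 1

1


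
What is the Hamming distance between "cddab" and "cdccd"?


Comparing "cddab" and "cdccd" position by position:
  Position 0: 'c' vs 'c' => same
  Position 1: 'd' vs 'd' => same
  Position 2: 'd' vs 'c' => differ
  Position 3: 'a' vs 'c' => differ
  Position 4: 'b' vs 'd' => differ
Total differences (Hamming distance): 3

3


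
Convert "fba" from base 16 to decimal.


Input: "fba" in base 16
Positional expansion:
  Digit 'f' (value 15) x 16^2 = 3840
  Digit 'b' (value 11) x 16^1 = 176
  Digit 'a' (value 10) x 16^0 = 10
Sum = 4026

4026


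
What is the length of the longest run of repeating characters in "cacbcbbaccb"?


Input: "cacbcbbaccb"
Scanning for longest run:
  Position 1 ('a'): new char, reset run to 1
  Position 2 ('c'): new char, reset run to 1
  Position 3 ('b'): new char, reset run to 1
  Position 4 ('c'): new char, reset run to 1
  Position 5 ('b'): new char, reset run to 1
  Position 6 ('b'): continues run of 'b', length=2
  Position 7 ('a'): new char, reset run to 1
  Position 8 ('c'): new char, reset run to 1
  Position 9 ('c'): continues run of 'c', length=2
  Position 10 ('b'): new char, reset run to 1
Longest run: 'b' with length 2

2


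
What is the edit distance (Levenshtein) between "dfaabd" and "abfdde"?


Computing edit distance: "dfaabd" -> "abfdde"
DP table:
           a    b    f    d    d    e
      0    1    2    3    4    5    6
  d   1    1    2    3    3    4    5
  f   2    2    2    2    3    4    5
  a   3    2    3    3    3    4    5
  a   4    3    3    4    4    4    5
  b   5    4    3    4    5    5    5
  d   6    5    4    4    4    5    6
Edit distance = dp[6][6] = 6

6


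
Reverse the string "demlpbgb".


Input: demlpbgb
Reading characters right to left:
  Position 7: 'b'
  Position 6: 'g'
  Position 5: 'b'
  Position 4: 'p'
  Position 3: 'l'
  Position 2: 'm'
  Position 1: 'e'
  Position 0: 'd'
Reversed: bgbplmed

bgbplmed


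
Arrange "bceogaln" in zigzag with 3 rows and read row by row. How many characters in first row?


Zigzag "bceogaln" into 3 rows:
Placing characters:
  'b' => row 0
  'c' => row 1
  'e' => row 2
  'o' => row 1
  'g' => row 0
  'a' => row 1
  'l' => row 2
  'n' => row 1
Rows:
  Row 0: "bg"
  Row 1: "coan"
  Row 2: "el"
First row length: 2

2


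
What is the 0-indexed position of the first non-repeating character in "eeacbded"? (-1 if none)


Input: eeacbded
Character frequencies:
  'a': 1
  'b': 1
  'c': 1
  'd': 2
  'e': 3
Scanning left to right for freq == 1:
  Position 0 ('e'): freq=3, skip
  Position 1 ('e'): freq=3, skip
  Position 2 ('a'): unique! => answer = 2

2


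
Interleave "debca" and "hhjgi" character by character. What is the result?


Interleaving "debca" and "hhjgi":
  Position 0: 'd' from first, 'h' from second => "dh"
  Position 1: 'e' from first, 'h' from second => "eh"
  Position 2: 'b' from first, 'j' from second => "bj"
  Position 3: 'c' from first, 'g' from second => "cg"
  Position 4: 'a' from first, 'i' from second => "ai"
Result: dhehbjcgai

dhehbjcgai


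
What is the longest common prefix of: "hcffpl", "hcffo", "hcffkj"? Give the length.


Words: hcffpl, hcffo, hcffkj
  Position 0: all 'h' => match
  Position 1: all 'c' => match
  Position 2: all 'f' => match
  Position 3: all 'f' => match
  Position 4: ('p', 'o', 'k') => mismatch, stop
LCP = "hcff" (length 4)

4


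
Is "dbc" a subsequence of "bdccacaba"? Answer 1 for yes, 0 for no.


Check if "dbc" is a subsequence of "bdccacaba"
Greedy scan:
  Position 0 ('b'): no match needed
  Position 1 ('d'): matches sub[0] = 'd'
  Position 2 ('c'): no match needed
  Position 3 ('c'): no match needed
  Position 4 ('a'): no match needed
  Position 5 ('c'): no match needed
  Position 6 ('a'): no match needed
  Position 7 ('b'): matches sub[1] = 'b'
  Position 8 ('a'): no match needed
Only matched 2/3 characters => not a subsequence

0


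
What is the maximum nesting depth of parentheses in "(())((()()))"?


Input: "(())((()()))"
Tracking depth:
  Position 0 '(': depth becomes 1
  Position 1 '(': depth becomes 2
  Position 2 ')': depth becomes 1
  Position 3 ')': depth becomes 0
  Position 4 '(': depth becomes 1
  Position 5 '(': depth becomes 2
  Position 6 '(': depth becomes 3
  Position 7 ')': depth becomes 2
  Position 8 '(': depth becomes 3
  Position 9 ')': depth becomes 2
  Position 10 ')': depth becomes 1
  Position 11 ')': depth becomes 0
Maximum depth reached: 3

3


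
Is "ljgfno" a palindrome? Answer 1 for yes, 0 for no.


Input: ljgfno
Reversed: onfgjl
  Compare pos 0 ('l') with pos 5 ('o'): MISMATCH
  Compare pos 1 ('j') with pos 4 ('n'): MISMATCH
  Compare pos 2 ('g') with pos 3 ('f'): MISMATCH
Result: not a palindrome

0


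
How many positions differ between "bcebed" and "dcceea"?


Comparing "bcebed" and "dcceea" position by position:
  Position 0: 'b' vs 'd' => DIFFER
  Position 1: 'c' vs 'c' => same
  Position 2: 'e' vs 'c' => DIFFER
  Position 3: 'b' vs 'e' => DIFFER
  Position 4: 'e' vs 'e' => same
  Position 5: 'd' vs 'a' => DIFFER
Positions that differ: 4

4


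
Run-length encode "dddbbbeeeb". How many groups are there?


Input: dddbbbeeeb
Scanning for consecutive runs:
  Group 1: 'd' x 3 (positions 0-2)
  Group 2: 'b' x 3 (positions 3-5)
  Group 3: 'e' x 3 (positions 6-8)
  Group 4: 'b' x 1 (positions 9-9)
Total groups: 4

4


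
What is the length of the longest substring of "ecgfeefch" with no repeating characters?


Input: "ecgfeefch"
Sliding window (track last position of each char):
  Position 0 ('e'): window [0,0] length 1 -- new best
  Position 1 ('c'): window [0,1] length 2 -- new best
  Position 2 ('g'): window [0,2] length 3 -- new best
  Position 3 ('f'): window [0,3] length 4 -- new best
  Position 4 ('e'): repeat (last at 0), move window start to 1
  Position 4 ('e'): window [1,4] length 4
  Position 5 ('e'): repeat (last at 4), move window start to 5
  Position 5 ('e'): window [5,5] length 1
  Position 6 ('f'): window [5,6] length 2
  Position 7 ('c'): window [5,7] length 3
  Position 8 ('h'): window [5,8] length 4
Longest substring with no repeats: "ecgf" with length 4

4


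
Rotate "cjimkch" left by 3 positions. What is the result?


Input: "cjimkch", rotate left by 3
First 3 characters: "cji"
Remaining characters: "mkch"
Concatenate remaining + first: "mkch" + "cji" = "mkchcji"

mkchcji


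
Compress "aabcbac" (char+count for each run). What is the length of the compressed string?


Input: aabcbac
Runs:
  'a' x 2 => "a2"
  'b' x 1 => "b1"
  'c' x 1 => "c1"
  'b' x 1 => "b1"
  'a' x 1 => "a1"
  'c' x 1 => "c1"
Compressed: "a2b1c1b1a1c1"
Compressed length: 12

12


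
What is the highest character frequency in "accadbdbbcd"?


Input: accadbdbbcd
Character counts:
  'a': 2
  'b': 3
  'c': 3
  'd': 3
Maximum frequency: 3

3


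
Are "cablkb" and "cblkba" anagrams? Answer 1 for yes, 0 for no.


Strings: "cablkb", "cblkba"
Sorted first:  abbckl
Sorted second: abbckl
Sorted forms match => anagrams

1


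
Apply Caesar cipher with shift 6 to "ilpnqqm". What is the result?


Caesar cipher: shift "ilpnqqm" by 6
  'i' (pos 8) + 6 = pos 14 = 'o'
  'l' (pos 11) + 6 = pos 17 = 'r'
  'p' (pos 15) + 6 = pos 21 = 'v'
  'n' (pos 13) + 6 = pos 19 = 't'
  'q' (pos 16) + 6 = pos 22 = 'w'
  'q' (pos 16) + 6 = pos 22 = 'w'
  'm' (pos 12) + 6 = pos 18 = 's'
Result: orvtwws

orvtwws


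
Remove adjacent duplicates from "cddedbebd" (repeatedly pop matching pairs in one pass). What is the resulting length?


Input: cddedbebd
Stack-based adjacent duplicate removal:
  Read 'c': push. Stack: c
  Read 'd': push. Stack: cd
  Read 'd': matches stack top 'd' => pop. Stack: c
  Read 'e': push. Stack: ce
  Read 'd': push. Stack: ced
  Read 'b': push. Stack: cedb
  Read 'e': push. Stack: cedbe
  Read 'b': push. Stack: cedbeb
  Read 'd': push. Stack: cedbebd
Final stack: "cedbebd" (length 7)

7


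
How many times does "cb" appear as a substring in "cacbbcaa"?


Searching for "cb" in "cacbbcaa"
Scanning each position:
  Position 0: "ca" => no
  Position 1: "ac" => no
  Position 2: "cb" => MATCH
  Position 3: "bb" => no
  Position 4: "bc" => no
  Position 5: "ca" => no
  Position 6: "aa" => no
Total occurrences: 1

1


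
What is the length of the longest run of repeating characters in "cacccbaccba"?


Input: "cacccbaccba"
Scanning for longest run:
  Position 1 ('a'): new char, reset run to 1
  Position 2 ('c'): new char, reset run to 1
  Position 3 ('c'): continues run of 'c', length=2
  Position 4 ('c'): continues run of 'c', length=3
  Position 5 ('b'): new char, reset run to 1
  Position 6 ('a'): new char, reset run to 1
  Position 7 ('c'): new char, reset run to 1
  Position 8 ('c'): continues run of 'c', length=2
  Position 9 ('b'): new char, reset run to 1
  Position 10 ('a'): new char, reset run to 1
Longest run: 'c' with length 3

3


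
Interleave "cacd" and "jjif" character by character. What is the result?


Interleaving "cacd" and "jjif":
  Position 0: 'c' from first, 'j' from second => "cj"
  Position 1: 'a' from first, 'j' from second => "aj"
  Position 2: 'c' from first, 'i' from second => "ci"
  Position 3: 'd' from first, 'f' from second => "df"
Result: cjajcidf

cjajcidf


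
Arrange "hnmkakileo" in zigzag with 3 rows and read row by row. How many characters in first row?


Zigzag "hnmkakileo" into 3 rows:
Placing characters:
  'h' => row 0
  'n' => row 1
  'm' => row 2
  'k' => row 1
  'a' => row 0
  'k' => row 1
  'i' => row 2
  'l' => row 1
  'e' => row 0
  'o' => row 1
Rows:
  Row 0: "hae"
  Row 1: "nkklo"
  Row 2: "mi"
First row length: 3

3


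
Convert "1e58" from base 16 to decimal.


Input: "1e58" in base 16
Positional expansion:
  Digit '1' (value 1) x 16^3 = 4096
  Digit 'e' (value 14) x 16^2 = 3584
  Digit '5' (value 5) x 16^1 = 80
  Digit '8' (value 8) x 16^0 = 8
Sum = 7768

7768


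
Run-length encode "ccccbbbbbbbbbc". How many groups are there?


Input: ccccbbbbbbbbbc
Scanning for consecutive runs:
  Group 1: 'c' x 4 (positions 0-3)
  Group 2: 'b' x 9 (positions 4-12)
  Group 3: 'c' x 1 (positions 13-13)
Total groups: 3

3


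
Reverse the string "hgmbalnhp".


Input: hgmbalnhp
Reading characters right to left:
  Position 8: 'p'
  Position 7: 'h'
  Position 6: 'n'
  Position 5: 'l'
  Position 4: 'a'
  Position 3: 'b'
  Position 2: 'm'
  Position 1: 'g'
  Position 0: 'h'
Reversed: phnlabmgh

phnlabmgh


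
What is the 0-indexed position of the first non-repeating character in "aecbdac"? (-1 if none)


Input: aecbdac
Character frequencies:
  'a': 2
  'b': 1
  'c': 2
  'd': 1
  'e': 1
Scanning left to right for freq == 1:
  Position 0 ('a'): freq=2, skip
  Position 1 ('e'): unique! => answer = 1

1


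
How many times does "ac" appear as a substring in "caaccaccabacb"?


Searching for "ac" in "caaccaccabacb"
Scanning each position:
  Position 0: "ca" => no
  Position 1: "aa" => no
  Position 2: "ac" => MATCH
  Position 3: "cc" => no
  Position 4: "ca" => no
  Position 5: "ac" => MATCH
  Position 6: "cc" => no
  Position 7: "ca" => no
  Position 8: "ab" => no
  Position 9: "ba" => no
  Position 10: "ac" => MATCH
  Position 11: "cb" => no
Total occurrences: 3

3


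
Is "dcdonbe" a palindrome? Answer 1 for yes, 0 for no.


Input: dcdonbe
Reversed: ebnodcd
  Compare pos 0 ('d') with pos 6 ('e'): MISMATCH
  Compare pos 1 ('c') with pos 5 ('b'): MISMATCH
  Compare pos 2 ('d') with pos 4 ('n'): MISMATCH
Result: not a palindrome

0


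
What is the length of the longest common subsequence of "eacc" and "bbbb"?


LCS of "eacc" and "bbbb"
DP table:
           b    b    b    b
      0    0    0    0    0
  e   0    0    0    0    0
  a   0    0    0    0    0
  c   0    0    0    0    0
  c   0    0    0    0    0
LCS length = dp[4][4] = 0

0


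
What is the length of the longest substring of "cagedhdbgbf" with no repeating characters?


Input: "cagedhdbgbf"
Sliding window (track last position of each char):
  Position 0 ('c'): window [0,0] length 1 -- new best
  Position 1 ('a'): window [0,1] length 2 -- new best
  Position 2 ('g'): window [0,2] length 3 -- new best
  Position 3 ('e'): window [0,3] length 4 -- new best
  Position 4 ('d'): window [0,4] length 5 -- new best
  Position 5 ('h'): window [0,5] length 6 -- new best
  Position 6 ('d'): repeat (last at 4), move window start to 5
  Position 6 ('d'): window [5,6] length 2
  Position 7 ('b'): window [5,7] length 3
  Position 8 ('g'): window [5,8] length 4
  Position 9 ('b'): repeat (last at 7), move window start to 8
  Position 9 ('b'): window [8,9] length 2
  Position 10 ('f'): window [8,10] length 3
Longest substring with no repeats: "cagedh" with length 6

6


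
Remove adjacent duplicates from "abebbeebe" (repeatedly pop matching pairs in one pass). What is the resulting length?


Input: abebbeebe
Stack-based adjacent duplicate removal:
  Read 'a': push. Stack: a
  Read 'b': push. Stack: ab
  Read 'e': push. Stack: abe
  Read 'b': push. Stack: abeb
  Read 'b': matches stack top 'b' => pop. Stack: abe
  Read 'e': matches stack top 'e' => pop. Stack: ab
  Read 'e': push. Stack: abe
  Read 'b': push. Stack: abeb
  Read 'e': push. Stack: abebe
Final stack: "abebe" (length 5)

5


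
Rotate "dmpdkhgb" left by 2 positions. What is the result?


Input: "dmpdkhgb", rotate left by 2
First 2 characters: "dm"
Remaining characters: "pdkhgb"
Concatenate remaining + first: "pdkhgb" + "dm" = "pdkhgbdm"

pdkhgbdm


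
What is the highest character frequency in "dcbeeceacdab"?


Input: dcbeeceacdab
Character counts:
  'a': 2
  'b': 2
  'c': 3
  'd': 2
  'e': 3
Maximum frequency: 3

3


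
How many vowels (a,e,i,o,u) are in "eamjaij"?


Input: eamjaij
Checking each character:
  'e' at position 0: vowel (running total: 1)
  'a' at position 1: vowel (running total: 2)
  'm' at position 2: consonant
  'j' at position 3: consonant
  'a' at position 4: vowel (running total: 3)
  'i' at position 5: vowel (running total: 4)
  'j' at position 6: consonant
Total vowels: 4

4


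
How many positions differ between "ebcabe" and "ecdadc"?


Comparing "ebcabe" and "ecdadc" position by position:
  Position 0: 'e' vs 'e' => same
  Position 1: 'b' vs 'c' => DIFFER
  Position 2: 'c' vs 'd' => DIFFER
  Position 3: 'a' vs 'a' => same
  Position 4: 'b' vs 'd' => DIFFER
  Position 5: 'e' vs 'c' => DIFFER
Positions that differ: 4

4


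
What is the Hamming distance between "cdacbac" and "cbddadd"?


Comparing "cdacbac" and "cbddadd" position by position:
  Position 0: 'c' vs 'c' => same
  Position 1: 'd' vs 'b' => differ
  Position 2: 'a' vs 'd' => differ
  Position 3: 'c' vs 'd' => differ
  Position 4: 'b' vs 'a' => differ
  Position 5: 'a' vs 'd' => differ
  Position 6: 'c' vs 'd' => differ
Total differences (Hamming distance): 6

6


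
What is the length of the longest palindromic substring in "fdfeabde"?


Input: "fdfeabde"
Checking substrings for palindromes:
  [0:3] "fdf" (len 3) => palindrome
Longest palindromic substring: "fdf" with length 3

3


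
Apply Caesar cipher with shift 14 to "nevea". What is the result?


Caesar cipher: shift "nevea" by 14
  'n' (pos 13) + 14 = pos 1 = 'b'
  'e' (pos 4) + 14 = pos 18 = 's'
  'v' (pos 21) + 14 = pos 9 = 'j'
  'e' (pos 4) + 14 = pos 18 = 's'
  'a' (pos 0) + 14 = pos 14 = 'o'
Result: bsjso

bsjso


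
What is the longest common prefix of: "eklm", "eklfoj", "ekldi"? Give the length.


Words: eklm, eklfoj, ekldi
  Position 0: all 'e' => match
  Position 1: all 'k' => match
  Position 2: all 'l' => match
  Position 3: ('m', 'f', 'd') => mismatch, stop
LCP = "ekl" (length 3)

3


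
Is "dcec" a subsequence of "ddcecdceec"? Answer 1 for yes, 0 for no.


Check if "dcec" is a subsequence of "ddcecdceec"
Greedy scan:
  Position 0 ('d'): matches sub[0] = 'd'
  Position 1 ('d'): no match needed
  Position 2 ('c'): matches sub[1] = 'c'
  Position 3 ('e'): matches sub[2] = 'e'
  Position 4 ('c'): matches sub[3] = 'c'
  Position 5 ('d'): no match needed
  Position 6 ('c'): no match needed
  Position 7 ('e'): no match needed
  Position 8 ('e'): no match needed
  Position 9 ('c'): no match needed
All 4 characters matched => is a subsequence

1


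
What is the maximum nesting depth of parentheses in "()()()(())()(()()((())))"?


Input: "()()()(())()(()()((())))"
Tracking depth:
  Position 0 '(': depth becomes 1
  Position 1 ')': depth becomes 0
  Position 2 '(': depth becomes 1
  Position 3 ')': depth becomes 0
  Position 4 '(': depth becomes 1
  Position 5 ')': depth becomes 0
  Position 6 '(': depth becomes 1
  Position 7 '(': depth becomes 2
  Position 8 ')': depth becomes 1
  Position 9 ')': depth becomes 0
  Position 10 '(': depth becomes 1
  Position 11 ')': depth becomes 0
  Position 12 '(': depth becomes 1
  Position 13 '(': depth becomes 2
  Position 14 ')': depth becomes 1
  Position 15 '(': depth becomes 2
  Position 16 ')': depth becomes 1
  Position 17 '(': depth becomes 2
  Position 18 '(': depth becomes 3
  Position 19 '(': depth becomes 4
  Position 20 ')': depth becomes 3
  Position 21 ')': depth becomes 2
  Position 22 ')': depth becomes 1
  Position 23 ')': depth becomes 0
Maximum depth reached: 4

4


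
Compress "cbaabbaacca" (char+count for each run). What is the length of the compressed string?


Input: cbaabbaacca
Runs:
  'c' x 1 => "c1"
  'b' x 1 => "b1"
  'a' x 2 => "a2"
  'b' x 2 => "b2"
  'a' x 2 => "a2"
  'c' x 2 => "c2"
  'a' x 1 => "a1"
Compressed: "c1b1a2b2a2c2a1"
Compressed length: 14

14


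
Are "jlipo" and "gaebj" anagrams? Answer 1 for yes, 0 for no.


Strings: "jlipo", "gaebj"
Sorted first:  ijlop
Sorted second: abegj
Differ at position 0: 'i' vs 'a' => not anagrams

0


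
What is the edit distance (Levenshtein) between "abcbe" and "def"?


Computing edit distance: "abcbe" -> "def"
DP table:
           d    e    f
      0    1    2    3
  a   1    1    2    3
  b   2    2    2    3
  c   3    3    3    3
  b   4    4    4    4
  e   5    5    4    5
Edit distance = dp[5][3] = 5

5


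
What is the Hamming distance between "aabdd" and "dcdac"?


Comparing "aabdd" and "dcdac" position by position:
  Position 0: 'a' vs 'd' => differ
  Position 1: 'a' vs 'c' => differ
  Position 2: 'b' vs 'd' => differ
  Position 3: 'd' vs 'a' => differ
  Position 4: 'd' vs 'c' => differ
Total differences (Hamming distance): 5

5


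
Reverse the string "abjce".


Input: abjce
Reading characters right to left:
  Position 4: 'e'
  Position 3: 'c'
  Position 2: 'j'
  Position 1: 'b'
  Position 0: 'a'
Reversed: ecjba

ecjba


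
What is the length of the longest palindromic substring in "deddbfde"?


Input: "deddbfde"
Checking substrings for palindromes:
  [0:3] "ded" (len 3) => palindrome
  [2:4] "dd" (len 2) => palindrome
Longest palindromic substring: "ded" with length 3

3


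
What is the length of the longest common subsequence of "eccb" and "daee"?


LCS of "eccb" and "daee"
DP table:
           d    a    e    e
      0    0    0    0    0
  e   0    0    0    1    1
  c   0    0    0    1    1
  c   0    0    0    1    1
  b   0    0    0    1    1
LCS length = dp[4][4] = 1

1


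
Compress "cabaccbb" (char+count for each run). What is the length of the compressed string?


Input: cabaccbb
Runs:
  'c' x 1 => "c1"
  'a' x 1 => "a1"
  'b' x 1 => "b1"
  'a' x 1 => "a1"
  'c' x 2 => "c2"
  'b' x 2 => "b2"
Compressed: "c1a1b1a1c2b2"
Compressed length: 12

12


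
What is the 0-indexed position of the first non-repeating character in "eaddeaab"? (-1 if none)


Input: eaddeaab
Character frequencies:
  'a': 3
  'b': 1
  'd': 2
  'e': 2
Scanning left to right for freq == 1:
  Position 0 ('e'): freq=2, skip
  Position 1 ('a'): freq=3, skip
  Position 2 ('d'): freq=2, skip
  Position 3 ('d'): freq=2, skip
  Position 4 ('e'): freq=2, skip
  Position 5 ('a'): freq=3, skip
  Position 6 ('a'): freq=3, skip
  Position 7 ('b'): unique! => answer = 7

7


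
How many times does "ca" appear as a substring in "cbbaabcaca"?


Searching for "ca" in "cbbaabcaca"
Scanning each position:
  Position 0: "cb" => no
  Position 1: "bb" => no
  Position 2: "ba" => no
  Position 3: "aa" => no
  Position 4: "ab" => no
  Position 5: "bc" => no
  Position 6: "ca" => MATCH
  Position 7: "ac" => no
  Position 8: "ca" => MATCH
Total occurrences: 2

2


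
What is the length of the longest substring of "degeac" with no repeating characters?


Input: "degeac"
Sliding window (track last position of each char):
  Position 0 ('d'): window [0,0] length 1 -- new best
  Position 1 ('e'): window [0,1] length 2 -- new best
  Position 2 ('g'): window [0,2] length 3 -- new best
  Position 3 ('e'): repeat (last at 1), move window start to 2
  Position 3 ('e'): window [2,3] length 2
  Position 4 ('a'): window [2,4] length 3
  Position 5 ('c'): window [2,5] length 4 -- new best
Longest substring with no repeats: "geac" with length 4

4


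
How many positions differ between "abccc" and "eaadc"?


Comparing "abccc" and "eaadc" position by position:
  Position 0: 'a' vs 'e' => DIFFER
  Position 1: 'b' vs 'a' => DIFFER
  Position 2: 'c' vs 'a' => DIFFER
  Position 3: 'c' vs 'd' => DIFFER
  Position 4: 'c' vs 'c' => same
Positions that differ: 4

4


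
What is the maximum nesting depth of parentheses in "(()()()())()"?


Input: "(()()()())()"
Tracking depth:
  Position 0 '(': depth becomes 1
  Position 1 '(': depth becomes 2
  Position 2 ')': depth becomes 1
  Position 3 '(': depth becomes 2
  Position 4 ')': depth becomes 1
  Position 5 '(': depth becomes 2
  Position 6 ')': depth becomes 1
  Position 7 '(': depth becomes 2
  Position 8 ')': depth becomes 1
  Position 9 ')': depth becomes 0
  Position 10 '(': depth becomes 1
  Position 11 ')': depth becomes 0
Maximum depth reached: 2

2


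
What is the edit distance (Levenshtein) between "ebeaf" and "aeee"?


Computing edit distance: "ebeaf" -> "aeee"
DP table:
           a    e    e    e
      0    1    2    3    4
  e   1    1    1    2    3
  b   2    2    2    2    3
  e   3    3    2    2    2
  a   4    3    3    3    3
  f   5    4    4    4    4
Edit distance = dp[5][4] = 4

4


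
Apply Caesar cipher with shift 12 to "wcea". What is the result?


Caesar cipher: shift "wcea" by 12
  'w' (pos 22) + 12 = pos 8 = 'i'
  'c' (pos 2) + 12 = pos 14 = 'o'
  'e' (pos 4) + 12 = pos 16 = 'q'
  'a' (pos 0) + 12 = pos 12 = 'm'
Result: ioqm

ioqm


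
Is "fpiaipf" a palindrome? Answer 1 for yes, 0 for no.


Input: fpiaipf
Reversed: fpiaipf
  Compare pos 0 ('f') with pos 6 ('f'): match
  Compare pos 1 ('p') with pos 5 ('p'): match
  Compare pos 2 ('i') with pos 4 ('i'): match
Result: palindrome

1


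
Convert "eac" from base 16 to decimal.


Input: "eac" in base 16
Positional expansion:
  Digit 'e' (value 14) x 16^2 = 3584
  Digit 'a' (value 10) x 16^1 = 160
  Digit 'c' (value 12) x 16^0 = 12
Sum = 3756

3756


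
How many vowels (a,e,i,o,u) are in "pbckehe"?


Input: pbckehe
Checking each character:
  'p' at position 0: consonant
  'b' at position 1: consonant
  'c' at position 2: consonant
  'k' at position 3: consonant
  'e' at position 4: vowel (running total: 1)
  'h' at position 5: consonant
  'e' at position 6: vowel (running total: 2)
Total vowels: 2

2


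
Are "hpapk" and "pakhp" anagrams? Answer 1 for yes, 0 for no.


Strings: "hpapk", "pakhp"
Sorted first:  ahkpp
Sorted second: ahkpp
Sorted forms match => anagrams

1


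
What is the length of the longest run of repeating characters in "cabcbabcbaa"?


Input: "cabcbabcbaa"
Scanning for longest run:
  Position 1 ('a'): new char, reset run to 1
  Position 2 ('b'): new char, reset run to 1
  Position 3 ('c'): new char, reset run to 1
  Position 4 ('b'): new char, reset run to 1
  Position 5 ('a'): new char, reset run to 1
  Position 6 ('b'): new char, reset run to 1
  Position 7 ('c'): new char, reset run to 1
  Position 8 ('b'): new char, reset run to 1
  Position 9 ('a'): new char, reset run to 1
  Position 10 ('a'): continues run of 'a', length=2
Longest run: 'a' with length 2

2


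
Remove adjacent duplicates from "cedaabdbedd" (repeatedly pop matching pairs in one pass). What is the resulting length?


Input: cedaabdbedd
Stack-based adjacent duplicate removal:
  Read 'c': push. Stack: c
  Read 'e': push. Stack: ce
  Read 'd': push. Stack: ced
  Read 'a': push. Stack: ceda
  Read 'a': matches stack top 'a' => pop. Stack: ced
  Read 'b': push. Stack: cedb
  Read 'd': push. Stack: cedbd
  Read 'b': push. Stack: cedbdb
  Read 'e': push. Stack: cedbdbe
  Read 'd': push. Stack: cedbdbed
  Read 'd': matches stack top 'd' => pop. Stack: cedbdbe
Final stack: "cedbdbe" (length 7)

7


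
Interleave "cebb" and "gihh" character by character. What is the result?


Interleaving "cebb" and "gihh":
  Position 0: 'c' from first, 'g' from second => "cg"
  Position 1: 'e' from first, 'i' from second => "ei"
  Position 2: 'b' from first, 'h' from second => "bh"
  Position 3: 'b' from first, 'h' from second => "bh"
Result: cgeibhbh

cgeibhbh


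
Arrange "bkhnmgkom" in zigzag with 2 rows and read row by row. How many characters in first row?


Zigzag "bkhnmgkom" into 2 rows:
Placing characters:
  'b' => row 0
  'k' => row 1
  'h' => row 0
  'n' => row 1
  'm' => row 0
  'g' => row 1
  'k' => row 0
  'o' => row 1
  'm' => row 0
Rows:
  Row 0: "bhmkm"
  Row 1: "kngo"
First row length: 5

5


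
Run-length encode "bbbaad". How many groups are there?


Input: bbbaad
Scanning for consecutive runs:
  Group 1: 'b' x 3 (positions 0-2)
  Group 2: 'a' x 2 (positions 3-4)
  Group 3: 'd' x 1 (positions 5-5)
Total groups: 3

3


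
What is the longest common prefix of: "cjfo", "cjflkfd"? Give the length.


Words: cjfo, cjflkfd
  Position 0: all 'c' => match
  Position 1: all 'j' => match
  Position 2: all 'f' => match
  Position 3: ('o', 'l') => mismatch, stop
LCP = "cjf" (length 3)

3


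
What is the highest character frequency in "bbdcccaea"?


Input: bbdcccaea
Character counts:
  'a': 2
  'b': 2
  'c': 3
  'd': 1
  'e': 1
Maximum frequency: 3

3


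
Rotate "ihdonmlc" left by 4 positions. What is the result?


Input: "ihdonmlc", rotate left by 4
First 4 characters: "ihdo"
Remaining characters: "nmlc"
Concatenate remaining + first: "nmlc" + "ihdo" = "nmlcihdo"

nmlcihdo


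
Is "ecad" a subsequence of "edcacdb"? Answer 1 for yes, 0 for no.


Check if "ecad" is a subsequence of "edcacdb"
Greedy scan:
  Position 0 ('e'): matches sub[0] = 'e'
  Position 1 ('d'): no match needed
  Position 2 ('c'): matches sub[1] = 'c'
  Position 3 ('a'): matches sub[2] = 'a'
  Position 4 ('c'): no match needed
  Position 5 ('d'): matches sub[3] = 'd'
  Position 6 ('b'): no match needed
All 4 characters matched => is a subsequence

1


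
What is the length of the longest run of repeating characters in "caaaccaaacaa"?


Input: "caaaccaaacaa"
Scanning for longest run:
  Position 1 ('a'): new char, reset run to 1
  Position 2 ('a'): continues run of 'a', length=2
  Position 3 ('a'): continues run of 'a', length=3
  Position 4 ('c'): new char, reset run to 1
  Position 5 ('c'): continues run of 'c', length=2
  Position 6 ('a'): new char, reset run to 1
  Position 7 ('a'): continues run of 'a', length=2
  Position 8 ('a'): continues run of 'a', length=3
  Position 9 ('c'): new char, reset run to 1
  Position 10 ('a'): new char, reset run to 1
  Position 11 ('a'): continues run of 'a', length=2
Longest run: 'a' with length 3

3


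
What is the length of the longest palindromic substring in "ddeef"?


Input: "ddeef"
Checking substrings for palindromes:
  [0:2] "dd" (len 2) => palindrome
  [2:4] "ee" (len 2) => palindrome
Longest palindromic substring: "dd" with length 2

2


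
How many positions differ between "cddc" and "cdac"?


Comparing "cddc" and "cdac" position by position:
  Position 0: 'c' vs 'c' => same
  Position 1: 'd' vs 'd' => same
  Position 2: 'd' vs 'a' => DIFFER
  Position 3: 'c' vs 'c' => same
Positions that differ: 1

1


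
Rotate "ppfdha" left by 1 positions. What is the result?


Input: "ppfdha", rotate left by 1
First 1 characters: "p"
Remaining characters: "pfdha"
Concatenate remaining + first: "pfdha" + "p" = "pfdhap"

pfdhap


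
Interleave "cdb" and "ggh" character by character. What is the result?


Interleaving "cdb" and "ggh":
  Position 0: 'c' from first, 'g' from second => "cg"
  Position 1: 'd' from first, 'g' from second => "dg"
  Position 2: 'b' from first, 'h' from second => "bh"
Result: cgdgbh

cgdgbh


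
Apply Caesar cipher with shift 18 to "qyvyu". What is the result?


Caesar cipher: shift "qyvyu" by 18
  'q' (pos 16) + 18 = pos 8 = 'i'
  'y' (pos 24) + 18 = pos 16 = 'q'
  'v' (pos 21) + 18 = pos 13 = 'n'
  'y' (pos 24) + 18 = pos 16 = 'q'
  'u' (pos 20) + 18 = pos 12 = 'm'
Result: iqnqm

iqnqm


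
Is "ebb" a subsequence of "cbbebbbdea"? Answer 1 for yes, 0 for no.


Check if "ebb" is a subsequence of "cbbebbbdea"
Greedy scan:
  Position 0 ('c'): no match needed
  Position 1 ('b'): no match needed
  Position 2 ('b'): no match needed
  Position 3 ('e'): matches sub[0] = 'e'
  Position 4 ('b'): matches sub[1] = 'b'
  Position 5 ('b'): matches sub[2] = 'b'
  Position 6 ('b'): no match needed
  Position 7 ('d'): no match needed
  Position 8 ('e'): no match needed
  Position 9 ('a'): no match needed
All 3 characters matched => is a subsequence

1


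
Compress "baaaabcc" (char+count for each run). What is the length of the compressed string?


Input: baaaabcc
Runs:
  'b' x 1 => "b1"
  'a' x 4 => "a4"
  'b' x 1 => "b1"
  'c' x 2 => "c2"
Compressed: "b1a4b1c2"
Compressed length: 8

8


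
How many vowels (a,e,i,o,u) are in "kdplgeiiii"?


Input: kdplgeiiii
Checking each character:
  'k' at position 0: consonant
  'd' at position 1: consonant
  'p' at position 2: consonant
  'l' at position 3: consonant
  'g' at position 4: consonant
  'e' at position 5: vowel (running total: 1)
  'i' at position 6: vowel (running total: 2)
  'i' at position 7: vowel (running total: 3)
  'i' at position 8: vowel (running total: 4)
  'i' at position 9: vowel (running total: 5)
Total vowels: 5

5


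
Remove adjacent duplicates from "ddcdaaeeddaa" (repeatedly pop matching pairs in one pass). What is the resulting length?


Input: ddcdaaeeddaa
Stack-based adjacent duplicate removal:
  Read 'd': push. Stack: d
  Read 'd': matches stack top 'd' => pop. Stack: (empty)
  Read 'c': push. Stack: c
  Read 'd': push. Stack: cd
  Read 'a': push. Stack: cda
  Read 'a': matches stack top 'a' => pop. Stack: cd
  Read 'e': push. Stack: cde
  Read 'e': matches stack top 'e' => pop. Stack: cd
  Read 'd': matches stack top 'd' => pop. Stack: c
  Read 'd': push. Stack: cd
  Read 'a': push. Stack: cda
  Read 'a': matches stack top 'a' => pop. Stack: cd
Final stack: "cd" (length 2)

2


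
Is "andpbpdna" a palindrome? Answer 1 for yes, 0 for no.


Input: andpbpdna
Reversed: andpbpdna
  Compare pos 0 ('a') with pos 8 ('a'): match
  Compare pos 1 ('n') with pos 7 ('n'): match
  Compare pos 2 ('d') with pos 6 ('d'): match
  Compare pos 3 ('p') with pos 5 ('p'): match
Result: palindrome

1


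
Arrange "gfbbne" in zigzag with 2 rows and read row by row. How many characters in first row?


Zigzag "gfbbne" into 2 rows:
Placing characters:
  'g' => row 0
  'f' => row 1
  'b' => row 0
  'b' => row 1
  'n' => row 0
  'e' => row 1
Rows:
  Row 0: "gbn"
  Row 1: "fbe"
First row length: 3

3


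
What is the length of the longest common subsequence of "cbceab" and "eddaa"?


LCS of "cbceab" and "eddaa"
DP table:
           e    d    d    a    a
      0    0    0    0    0    0
  c   0    0    0    0    0    0
  b   0    0    0    0    0    0
  c   0    0    0    0    0    0
  e   0    1    1    1    1    1
  a   0    1    1    1    2    2
  b   0    1    1    1    2    2
LCS length = dp[6][5] = 2

2
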